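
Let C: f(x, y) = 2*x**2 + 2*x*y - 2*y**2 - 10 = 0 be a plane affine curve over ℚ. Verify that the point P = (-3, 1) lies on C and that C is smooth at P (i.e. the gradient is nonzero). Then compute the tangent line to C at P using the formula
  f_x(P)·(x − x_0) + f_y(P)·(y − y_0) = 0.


Tangent line at P: -10*x - 10*y - 20 = 0.

Step 1: f(-3, 1) = 0, so P lies on C.
Step 2: partial derivatives
  f_x(x, y) = 4*x + 2*y, f_y(x, y) = 2*x - 4*y.
  f_x(P) = -10, f_y(P) = -10 (gradient nonzero, so P is smooth).
Step 3: tangent line at P: -10·(x − -3) + -10·(y − 1) = 0.
Expanding: -10*x - 10*y - 20 = 0.


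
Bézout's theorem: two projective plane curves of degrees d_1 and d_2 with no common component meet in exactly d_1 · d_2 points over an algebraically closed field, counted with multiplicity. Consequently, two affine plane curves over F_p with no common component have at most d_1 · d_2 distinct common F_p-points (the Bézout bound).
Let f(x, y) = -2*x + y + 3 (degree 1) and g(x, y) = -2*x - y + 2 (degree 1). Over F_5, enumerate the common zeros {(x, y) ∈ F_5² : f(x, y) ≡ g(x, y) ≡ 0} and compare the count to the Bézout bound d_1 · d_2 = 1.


Common zeros: {(0, 2)}; count = 1; Bézout bound = 1.

deg(f) = 1, deg(g) = 1, so Bézout bound = 1.
Scan x ∈ F_5. For each x, list the y ∈ F_5 with f(x, y) ≡ 0 and those with g(x, y) ≡ 0 (mod 5); the common zeros in that column are the intersection.
  x = 0: f ≡ 0 at y ∈ {2}; g ≡ 0 at y ∈ {2}; common: {2}.
  x = 1: f ≡ 0 at y ∈ {4}; g ≡ 0 at y ∈ {0}; common: ∅.
  x = 2: f ≡ 0 at y ∈ {1}; g ≡ 0 at y ∈ {3}; common: ∅.
  x = 3: f ≡ 0 at y ∈ {3}; g ≡ 0 at y ∈ {1}; common: ∅.
  x = 4: f ≡ 0 at y ∈ {0}; g ≡ 0 at y ∈ {4}; common: ∅.
Collecting: common zeros = {(0, 2)}, so the count is 1.
Comparison with the Bézout bound: 1 ≤ 1 = deg(f)·deg(g), as expected for curves with no common component (the bound is attained).


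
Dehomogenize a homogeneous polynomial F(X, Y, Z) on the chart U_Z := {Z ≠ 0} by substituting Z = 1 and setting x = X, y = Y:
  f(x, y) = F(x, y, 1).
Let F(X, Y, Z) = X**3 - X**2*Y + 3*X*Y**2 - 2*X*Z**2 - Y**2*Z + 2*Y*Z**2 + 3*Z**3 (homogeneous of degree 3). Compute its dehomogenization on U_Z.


f(x, y) = x**3 - x**2*y + 3*x*y**2 - 2*x - y**2 + 2*y + 3

On U_Z we set Z = 1. Each monomial c·X^i·Y^j·Z^k in F becomes c·x^i·y^j·1^k = c·x^i·y^j.
Substituting Z = 1: F(X, Y, 1) = x**3 - x**2*y + 3*x*y**2 - 2*x - y**2 + 2*y + 3.
Note: deg(f) ≤ deg(F) = 3; strict inequality happens when F is divisible by Z (lost terms).


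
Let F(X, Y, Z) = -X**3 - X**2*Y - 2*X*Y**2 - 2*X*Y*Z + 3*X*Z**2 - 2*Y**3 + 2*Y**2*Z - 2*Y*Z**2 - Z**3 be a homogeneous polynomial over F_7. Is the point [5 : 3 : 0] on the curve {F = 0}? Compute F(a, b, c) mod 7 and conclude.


F(5,3,0) ≡ 6 (mod 7); P is NOT on the curve.

Evaluate F(5, 3, 0) term-by-term (mod 7).
  -X**3 ↦ -1·125·1·1 = -125
  -X**2*Y ↦ -1·25·3·1 = -75
  -2*X*Y**2 ↦ -2·5·9·1 = -90
  -2*X*Y*Z ↦ -2·5·3·0 = 0
  3*X*Z**2 ↦ 3·5·1·0 = 0
  -2*Y**3 ↦ -2·1·27·1 = -54
  2*Y**2*Z ↦ 2·1·9·0 = 0
  -2*Y*Z**2 ↦ -2·1·3·0 = 0
  -Z**3 ↦ -1·1·1·0 = 0
Sum: F(5, 3, 0) = (-125) + (-75) + (-90) + (0) + (0) + (-54) + (0) + (0) + (0) = -344.
Reducing mod 7: -344 ≡ 6 (mod 7).
Since F(a, b, c) ≡ 6 ≠ 0 (mod 7), P does NOT lie on the curve.


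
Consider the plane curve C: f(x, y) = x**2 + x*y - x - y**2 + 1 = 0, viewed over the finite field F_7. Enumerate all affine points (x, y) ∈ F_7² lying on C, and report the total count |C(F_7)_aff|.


Affine F_7-points: {(0, 1), (0, 6), (2, 3), (2, 6), (3, 0), (3, 3), (5, 0), (5, 5)}; count = 8.

For each of the 49 pairs (x, y) ∈ F_7², evaluate f(x, y) mod 7. Record the zeros.
  x = 0: [0↦1, 1↦0, 2↦4, 3↦6, 4↦6, 5↦4, 6↦0]  zeros at y ∈ {1, 6}
  x = 1: [0↦1, 1↦1, 2↦6, 3↦2, 4↦3, 5↦2, 6↦6]  zeros at y ∈ ∅
  x = 2: [0↦3, 1↦4, 2↦3, 3↦0, 4↦2, 5↦2, 6↦0]  zeros at y ∈ {3, 6}
  x = 3: [0↦0, 1↦2, 2↦2, 3↦0, 4↦3, 5↦4, 6↦3]  zeros at y ∈ {0, 3}
  x = 4: [0↦6, 1↦2, 2↦3, 3↦2, 4↦6, 5↦1, 6↦1]  zeros at y ∈ ∅
  x = 5: [0↦0, 1↦4, 2↦6, 3↦6, 4↦4, 5↦0, 6↦1]  zeros at y ∈ {0, 5}
  x = 6: [0↦3, 1↦1, 2↦4, 3↦5, 4↦4, 5↦1, 6↦3]  zeros at y ∈ ∅
Collecting zeros: affine points = {(0, 1), (0, 6), (2, 3), (2, 6), (3, 0), (3, 3), (5, 0), (5, 5)}.
Total count |C(F_7)_aff| = 8.


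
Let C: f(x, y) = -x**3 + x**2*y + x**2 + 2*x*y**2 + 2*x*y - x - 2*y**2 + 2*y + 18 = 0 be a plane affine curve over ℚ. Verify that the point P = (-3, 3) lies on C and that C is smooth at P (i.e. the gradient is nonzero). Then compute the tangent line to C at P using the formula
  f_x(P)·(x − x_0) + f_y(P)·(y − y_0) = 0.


Tangent line at P: -28*x - 43*y + 45 = 0.

Step 1: f(-3, 3) = 0, so P lies on C.
Step 2: partial derivatives
  f_x(x, y) = -3*x**2 + 2*x*y + 2*x + 2*y**2 + 2*y - 1, f_y(x, y) = x**2 + 4*x*y + 2*x - 4*y + 2.
  f_x(P) = -28, f_y(P) = -43 (gradient nonzero, so P is smooth).
Step 3: tangent line at P: -28·(x − -3) + -43·(y − 3) = 0.
Expanding: -28*x - 43*y + 45 = 0.


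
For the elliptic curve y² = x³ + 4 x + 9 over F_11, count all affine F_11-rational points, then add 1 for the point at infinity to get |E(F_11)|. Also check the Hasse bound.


Affine points = {(0, 3), (0, 8), (1, 5), (1, 6), (2, 5), (2, 6), (3, 2), (3, 9), (4, 1), (4, 10), (5, 0), (8, 5), (8, 6), (9, 2), (9, 9), (10, 2), (10, 9)}; affine count = 17; |E(F_11)| = 18.

Discriminant check: Δ ∝ 4a³ + 27b² = 4·4³ + 27·9² = 4·64 + 27·81 ≡ 1 (mod 11). Nonzero ⇒ E is nonsingular.
For each x ∈ F_11, compute rhs = x³ + 4·x + 9 mod 11, then count y ∈ F_11 with y² ≡ rhs.
  x = 0: rhs = 9, matching y values: 3, 8 (2 points).
  x = 1: rhs = 3, matching y values: 5, 6 (2 points).
  x = 2: rhs = 3, matching y values: 5, 6 (2 points).
  x = 3: rhs = 4, matching y values: 2, 9 (2 points).
  x = 4: rhs = 1, matching y values: 1, 10 (2 points).
  x = 5: rhs = 0, matching y values: 0 (1 points).
  x = 6: rhs = 7, matching y values: none (0 points).
  x = 7: rhs = 6, matching y values: none (0 points).
  x = 8: rhs = 3, matching y values: 5, 6 (2 points).
  x = 9: rhs = 4, matching y values: 2, 9 (2 points).
  x = 10: rhs = 4, matching y values: 2, 9 (2 points).
Total affine count: 17.
Full point count |E(F_11)| = 17 + 1 = 18.
Hasse bound: |18 − (11+1)| = |6| = 6 ≤ 2√11 ≈ 6.6332 ✓.


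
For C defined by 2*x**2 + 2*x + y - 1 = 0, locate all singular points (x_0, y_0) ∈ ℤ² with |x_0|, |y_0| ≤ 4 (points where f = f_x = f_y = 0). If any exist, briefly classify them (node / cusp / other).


No singular points in the scanned grid; C is smooth there.

Compute partial derivatives:
  f_x = 4*x + 2.
  f_y = 1.
f_y = 1 is a nonzero constant, so f_y never vanishes: no point (x, y) can satisfy f = f_x = f_y = 0. In particular no (x, y) ∈ {−4, ..., 4}² is singular; the curve is smooth.


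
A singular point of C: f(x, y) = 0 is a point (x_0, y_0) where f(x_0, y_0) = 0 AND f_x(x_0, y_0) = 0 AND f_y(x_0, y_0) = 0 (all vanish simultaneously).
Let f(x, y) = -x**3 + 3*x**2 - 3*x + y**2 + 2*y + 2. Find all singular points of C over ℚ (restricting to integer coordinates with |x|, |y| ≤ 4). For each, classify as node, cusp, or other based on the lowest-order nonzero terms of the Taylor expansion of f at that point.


Singular points: {(1, -1)}; classification: cusp.

Compute partial derivatives:
  f_x = -3*x**2 + 6*x - 3.
  f_y = 2*y + 2.
Scan x_0 ∈ {−4, ..., 4}. For each x_0, f_y(x_0, y) is a polynomial in y; find its integer roots y ∈ {−4, ..., 4}, then test f_x and f at those candidates.
  x = -4: f_y(-4, y) = 2*y + 2; vanishes at y ∈ {-1}. (-4, -1): f_x = -75 ≠ 0.
  x = -3: f_y(-3, y) = 2*y + 2; vanishes at y ∈ {-1}. (-3, -1): f_x = -48 ≠ 0.
  x = -2: f_y(-2, y) = 2*y + 2; vanishes at y ∈ {-1}. (-2, -1): f_x = -27 ≠ 0.
  x = -1: f_y(-1, y) = 2*y + 2; vanishes at y ∈ {-1}. (-1, -1): f_x = -12 ≠ 0.
  x = 0: f_y(0, y) = 2*y + 2; vanishes at y ∈ {-1}. (0, -1): f_x = -3 ≠ 0.
  x = 1: f_y(1, y) = 2*y + 2; vanishes at y ∈ {-1}. (1, -1): f_x = 0, f = 0 — SINGULAR.
  x = 2: f_y(2, y) = 2*y + 2; vanishes at y ∈ {-1}. (2, -1): f_x = -3 ≠ 0.
  x = 3: f_y(3, y) = 2*y + 2; vanishes at y ∈ {-1}. (3, -1): f_x = -12 ≠ 0.
  x = 4: f_y(4, y) = 2*y + 2; vanishes at y ∈ {-1}. (4, -1): f_x = -27 ≠ 0.
Only singular point on the grid: (1, -1).
Classify: substitute x = 1 + u, y = -1 + v and expand: f = -u**3 + v**2.
No constant or linear terms (consistent with a singular point). Quadratic part: v**2. Cubic part: -u**3.
The quadratic part v**2 is a perfect square, so there is a single (double) tangent line v = 0, i.e. y = -1. Restricting the cubic part to that line (v = 0) leaves -u**3 ≠ 0, so f is not divisible by v and the branch is v² ≈ u**3 to lowest order — this is a cusp.
Classification: cusp.


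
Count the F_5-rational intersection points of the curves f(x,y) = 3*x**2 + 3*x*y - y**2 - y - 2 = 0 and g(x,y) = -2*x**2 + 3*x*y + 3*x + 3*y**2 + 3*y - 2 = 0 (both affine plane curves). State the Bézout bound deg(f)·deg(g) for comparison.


Common zeros: {(4, 3)}; count = 1; Bézout bound = 4.

deg(f) = 2, deg(g) = 2, so Bézout bound = 4.
Scan x ∈ F_5. For each x, list the y ∈ F_5 with f(x, y) ≡ 0 and those with g(x, y) ≡ 0 (mod 5); the common zeros in that column are the intersection.
  x = 0: f ≡ 0 at y ∈ ∅; g ≡ 0 at y ∈ ∅; common: ∅.
  x = 1: f ≡ 0 at y ∈ ∅; g ≡ 0 at y ∈ ∅; common: ∅.
  x = 2: f ≡ 0 at y ∈ {0}; g ≡ 0 at y ∈ {3, 4}; common: ∅.
  x = 3: f ≡ 0 at y ∈ {0, 3}; g ≡ 0 at y ∈ {2, 4}; common: ∅.
  x = 4: f ≡ 0 at y ∈ {3}; g ≡ 0 at y ∈ {2, 3}; common: {3}.
Collecting: common zeros = {(4, 3)}, so the count is 1.
Comparison with the Bézout bound: 1 ≤ 4 = deg(f)·deg(g), as expected for curves with no common component (the affine F_5-count falls short of the bound because intersections may lie at infinity, over extension fields, or carry multiplicity).


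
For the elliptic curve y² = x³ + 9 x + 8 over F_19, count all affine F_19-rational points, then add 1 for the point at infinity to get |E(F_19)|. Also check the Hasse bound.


Affine points = {(3, 9), (3, 10), (5, 8), (5, 11), (9, 1), (9, 18), (12, 1), (12, 18), (13, 2), (13, 17), (14, 3), (14, 16), (16, 7), (16, 12), (17, 1), (17, 18), (18, 6), (18, 13)}; affine count = 18; |E(F_19)| = 19.

Discriminant check: Δ ∝ 4a³ + 27b² = 4·9³ + 27·8² = 4·729 + 27·64 ≡ 8 (mod 19). Nonzero ⇒ E is nonsingular.
For each x ∈ F_19, compute rhs = x³ + 9·x + 8 mod 19, then count y ∈ F_19 with y² ≡ rhs.
  x = 0: rhs = 8, matching y values: none (0 points).
  x = 1: rhs = 18, matching y values: none (0 points).
  x = 2: rhs = 15, matching y values: none (0 points).
  x = 3: rhs = 5, matching y values: 9, 10 (2 points).
  x = 4: rhs = 13, matching y values: none (0 points).
  x = 5: rhs = 7, matching y values: 8, 11 (2 points).
  x = 6: rhs = 12, matching y values: none (0 points).
  x = 7: rhs = 15, matching y values: none (0 points).
  x = 8: rhs = 3, matching y values: none (0 points).
  x = 9: rhs = 1, matching y values: 1, 18 (2 points).
  x = 10: rhs = 15, matching y values: none (0 points).
  x = 11: rhs = 13, matching y values: none (0 points).
  x = 12: rhs = 1, matching y values: 1, 18 (2 points).
  x = 13: rhs = 4, matching y values: 2, 17 (2 points).
  x = 14: rhs = 9, matching y values: 3, 16 (2 points).
  x = 15: rhs = 3, matching y values: none (0 points).
  x = 16: rhs = 11, matching y values: 7, 12 (2 points).
  x = 17: rhs = 1, matching y values: 1, 18 (2 points).
  x = 18: rhs = 17, matching y values: 6, 13 (2 points).
Total affine count: 18.
Full point count |E(F_19)| = 18 + 1 = 19.
Hasse bound: |19 − (19+1)| = |-1| = 1 ≤ 2√19 ≈ 8.7178 ✓.


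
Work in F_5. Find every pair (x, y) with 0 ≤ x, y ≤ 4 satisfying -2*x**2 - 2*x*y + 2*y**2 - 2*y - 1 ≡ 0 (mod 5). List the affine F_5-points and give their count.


Affine F_5-points: {(1, 1), (3, 1), (3, 3), (4, 2), (4, 3)}; count = 5.

For each of the 25 pairs (x, y) ∈ F_5², evaluate f(x, y) mod 5. Record the zeros.
  x = 0: [0↦4, 1↦4, 2↦3, 3↦1, 4↦3]  zeros at y ∈ ∅
  x = 1: [0↦2, 1↦0, 2↦2, 3↦3, 4↦3]  zeros at y ∈ {1}
  x = 2: [0↦1, 1↦2, 2↦2, 3↦1, 4↦4]  zeros at y ∈ ∅
  x = 3: [0↦1, 1↦0, 2↦3, 3↦0, 4↦1]  zeros at y ∈ {1, 3}
  x = 4: [0↦2, 1↦4, 2↦0, 3↦0, 4↦4]  zeros at y ∈ {2, 3}
Collecting zeros: affine points = {(1, 1), (3, 1), (3, 3), (4, 2), (4, 3)}.
Total count |C(F_5)_aff| = 5.


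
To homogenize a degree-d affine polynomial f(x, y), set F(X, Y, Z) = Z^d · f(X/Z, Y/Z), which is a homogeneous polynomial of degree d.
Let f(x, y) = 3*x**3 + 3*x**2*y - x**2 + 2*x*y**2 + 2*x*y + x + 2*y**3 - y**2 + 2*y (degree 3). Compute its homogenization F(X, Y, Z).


F(X, Y, Z) = 3*X**3 + 3*X**2*Y - X**2*Z + 2*X*Y**2 + 2*X*Y*Z + X*Z**2 + 2*Y**3 - Y**2*Z + 2*Y*Z**2

deg(f) = 3.
Substitute x = X/Z, y = Y/Z into f, then multiply by Z^3.
  monomial 3·x^3·y^0 ↦ 3·X^3·Y^0·Z^0.
  monomial 3·x^2·y^1 ↦ 3·X^2·Y^1·Z^0.
  monomial -1·x^2·y^0 ↦ -1·X^2·Y^0·Z^1.
  monomial 2·x^1·y^2 ↦ 2·X^1·Y^2·Z^0.
  monomial 2·x^1·y^1 ↦ 2·X^1·Y^1·Z^1.
  monomial 1·x^1·y^0 ↦ 1·X^1·Y^0·Z^2.
  monomial 2·x^0·y^3 ↦ 2·X^0·Y^3·Z^0.
  monomial -1·x^0·y^2 ↦ -1·X^0·Y^2·Z^1.
  monomial 2·x^0·y^1 ↦ 2·X^0·Y^1·Z^2.
Collecting: F(X, Y, Z) = 3*X**3 + 3*X**2*Y - X**2*Z + 2*X*Y**2 + 2*X*Y*Z + X*Z**2 + 2*Y**3 - Y**2*Z + 2*Y*Z**2.


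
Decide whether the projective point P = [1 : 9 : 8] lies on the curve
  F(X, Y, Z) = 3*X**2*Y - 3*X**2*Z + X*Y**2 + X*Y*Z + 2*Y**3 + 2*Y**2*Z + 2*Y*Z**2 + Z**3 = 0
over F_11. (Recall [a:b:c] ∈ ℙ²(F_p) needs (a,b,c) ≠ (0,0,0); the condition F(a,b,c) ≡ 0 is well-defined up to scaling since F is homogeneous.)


F(1,9,8) ≡ 9 (mod 11); P is NOT on the curve.

Evaluate F(1, 9, 8) term-by-term (mod 11).
  3*X**2*Y ↦ 3·1·9·1 = 27
  -3*X**2*Z ↦ -3·1·1·8 = -24
  X*Y**2 ↦ 1·1·81·1 = 81
  X*Y*Z ↦ 1·1·9·8 = 72
  2*Y**3 ↦ 2·1·729·1 = 1458
  2*Y**2*Z ↦ 2·1·81·8 = 1296
  2*Y*Z**2 ↦ 2·1·9·64 = 1152
  Z**3 ↦ 1·1·1·512 = 512
Sum: F(1, 9, 8) = (27) + (-24) + (81) + (72) + (1458) + (1296) + (1152) + (512) = 4574.
Reducing mod 11: 4574 ≡ 9 (mod 11).
Since F(a, b, c) ≡ 9 ≠ 0 (mod 11), P does NOT lie on the curve.


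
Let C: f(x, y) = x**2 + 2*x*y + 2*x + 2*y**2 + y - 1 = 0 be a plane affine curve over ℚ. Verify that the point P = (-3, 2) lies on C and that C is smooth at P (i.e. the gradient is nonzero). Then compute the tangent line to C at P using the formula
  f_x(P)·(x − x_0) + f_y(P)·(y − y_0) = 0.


Tangent line at P: 3*y - 6 = 0.

Step 1: f(-3, 2) = 0, so P lies on C.
Step 2: partial derivatives
  f_x(x, y) = 2*x + 2*y + 2, f_y(x, y) = 2*x + 4*y + 1.
  f_x(P) = 0, f_y(P) = 3 (gradient nonzero, so P is smooth).
Step 3: tangent line at P: 0·(x − -3) + 3·(y − 2) = 0.
Expanding: 3*y - 6 = 0.


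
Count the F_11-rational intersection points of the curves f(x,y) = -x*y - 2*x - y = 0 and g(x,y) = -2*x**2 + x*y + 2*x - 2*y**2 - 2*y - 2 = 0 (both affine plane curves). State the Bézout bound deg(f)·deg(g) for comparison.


Common zeros: {(4, 5), (5, 2)}; count = 2; Bézout bound = 4.

deg(f) = 2, deg(g) = 2, so Bézout bound = 4.
Scan x ∈ F_11. For each x, list the y ∈ F_11 with f(x, y) ≡ 0 and those with g(x, y) ≡ 0 (mod 11); the common zeros in that column are the intersection.
  x = 0: f ≡ 0 at y ∈ {0}; g ≡ 0 at y ∈ ∅; common: ∅.
  x = 1: f ≡ 0 at y ∈ {10}; g ≡ 0 at y ∈ ∅; common: ∅.
  x = 2: f ≡ 0 at y ∈ {6}; g ≡ 0 at y ∈ ∅; common: ∅.
  x = 3: f ≡ 0 at y ∈ {4}; g ≡ 0 at y ∈ ∅; common: ∅.
  x = 4: f ≡ 0 at y ∈ {5}; g ≡ 0 at y ∈ {5, 7}; common: {5}.
  x = 5: f ≡ 0 at y ∈ {2}; g ≡ 0 at y ∈ {2, 5}; common: {2}.
  x = 6: f ≡ 0 at y ∈ {3}; g ≡ 0 at y ∈ {6, 7}; common: ∅.
  x = 7: f ≡ 0 at y ∈ {1}; g ≡ 0 at y ∈ ∅; common: ∅.
  x = 8: f ≡ 0 at y ∈ {8}; g ≡ 0 at y ∈ {1, 2}; common: ∅.
  x = 9: f ≡ 0 at y ∈ {7}; g ≡ 0 at y ∈ {3, 6}; common: ∅.
  x = 10: f ≡ 0 at y ∈ ∅; g ≡ 0 at y ∈ {1, 3}; common: ∅.
Collecting: common zeros = {(4, 5), (5, 2)}, so the count is 2.
Comparison with the Bézout bound: 2 ≤ 4 = deg(f)·deg(g), as expected for curves with no common component (the affine F_11-count falls short of the bound because intersections may lie at infinity, over extension fields, or carry multiplicity).


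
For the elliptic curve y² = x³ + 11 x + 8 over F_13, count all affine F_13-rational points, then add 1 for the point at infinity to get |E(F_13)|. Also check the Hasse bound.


Affine points = {(2, 5), (2, 8), (3, 4), (3, 9), (4, 5), (4, 8), (6, 2), (6, 11), (7, 5), (7, 8), (8, 6), (8, 7), (9, 2), (9, 11), (10, 0), (11, 2), (11, 11), (12, 3), (12, 10)}; affine count = 19; |E(F_13)| = 20.

Discriminant check: Δ ∝ 4a³ + 27b² = 4·11³ + 27·8² = 4·1331 + 27·64 ≡ 6 (mod 13). Nonzero ⇒ E is nonsingular.
For each x ∈ F_13, compute rhs = x³ + 11·x + 8 mod 13, then count y ∈ F_13 with y² ≡ rhs.
  x = 0: rhs = 8, matching y values: none (0 points).
  x = 1: rhs = 7, matching y values: none (0 points).
  x = 2: rhs = 12, matching y values: 5, 8 (2 points).
  x = 3: rhs = 3, matching y values: 4, 9 (2 points).
  x = 4: rhs = 12, matching y values: 5, 8 (2 points).
  x = 5: rhs = 6, matching y values: none (0 points).
  x = 6: rhs = 4, matching y values: 2, 11 (2 points).
  x = 7: rhs = 12, matching y values: 5, 8 (2 points).
  x = 8: rhs = 10, matching y values: 6, 7 (2 points).
  x = 9: rhs = 4, matching y values: 2, 11 (2 points).
  x = 10: rhs = 0, matching y values: 0 (1 points).
  x = 11: rhs = 4, matching y values: 2, 11 (2 points).
  x = 12: rhs = 9, matching y values: 3, 10 (2 points).
Total affine count: 19.
Full point count |E(F_13)| = 19 + 1 = 20.
Hasse bound: |20 − (13+1)| = |6| = 6 ≤ 2√13 ≈ 7.2111 ✓.


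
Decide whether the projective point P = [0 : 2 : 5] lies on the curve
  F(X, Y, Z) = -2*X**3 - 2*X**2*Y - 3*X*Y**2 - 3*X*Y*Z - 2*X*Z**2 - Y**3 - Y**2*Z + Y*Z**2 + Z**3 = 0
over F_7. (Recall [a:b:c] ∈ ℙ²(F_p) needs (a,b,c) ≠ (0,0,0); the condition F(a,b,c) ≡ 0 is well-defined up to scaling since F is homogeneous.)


F(0,2,5) ≡ 0 (mod 7); P is on the curve.

Evaluate F(0, 2, 5) term-by-term (mod 7).
  -2*X**3 ↦ -2·0·1·1 = 0
  -2*X**2*Y ↦ -2·0·2·1 = 0
  -3*X*Y**2 ↦ -3·0·4·1 = 0
  -3*X*Y*Z ↦ -3·0·2·5 = 0
  -2*X*Z**2 ↦ -2·0·1·25 = 0
  -Y**3 ↦ -1·1·8·1 = -8
  -Y**2*Z ↦ -1·1·4·5 = -20
  Y*Z**2 ↦ 1·1·2·25 = 50
  Z**3 ↦ 1·1·1·125 = 125
Sum: F(0, 2, 5) = (0) + (0) + (0) + (0) + (0) + (-8) + (-20) + (50) + (125) = 147.
Reducing mod 7: 147 ≡ 0 (mod 7).
Since F(a, b, c) ≡ 0 (mod 7), P lies on the curve.


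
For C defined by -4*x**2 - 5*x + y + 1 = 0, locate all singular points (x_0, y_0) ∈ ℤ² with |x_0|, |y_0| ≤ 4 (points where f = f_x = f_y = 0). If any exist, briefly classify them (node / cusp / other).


No singular points in the scanned grid; C is smooth there.

Compute partial derivatives:
  f_x = -8*x - 5.
  f_y = 1.
f_y = 1 is a nonzero constant, so f_y never vanishes: no point (x, y) can satisfy f = f_x = f_y = 0. In particular no (x, y) ∈ {−4, ..., 4}² is singular; the curve is smooth.


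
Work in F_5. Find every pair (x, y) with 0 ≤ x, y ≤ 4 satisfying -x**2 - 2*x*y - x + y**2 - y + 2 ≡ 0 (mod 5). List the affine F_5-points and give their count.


Affine F_5-points: {(1, 0), (1, 3), (2, 2), (2, 3), (3, 0), (3, 2)}; count = 6.

For each of the 25 pairs (x, y) ∈ F_5², evaluate f(x, y) mod 5. Record the zeros.
  x = 0: [0↦2, 1↦2, 2↦4, 3↦3, 4↦4]  zeros at y ∈ ∅
  x = 1: [0↦0, 1↦3, 2↦3, 3↦0, 4↦4]  zeros at y ∈ {0, 3}
  x = 2: [0↦1, 1↦2, 2↦0, 3↦0, 4↦2]  zeros at y ∈ {2, 3}
  x = 3: [0↦0, 1↦4, 2↦0, 3↦3, 4↦3]  zeros at y ∈ {0, 2}
  x = 4: [0↦2, 1↦4, 2↦3, 3↦4, 4↦2]  zeros at y ∈ ∅
Collecting zeros: affine points = {(1, 0), (1, 3), (2, 2), (2, 3), (3, 0), (3, 2)}.
Total count |C(F_5)_aff| = 6.


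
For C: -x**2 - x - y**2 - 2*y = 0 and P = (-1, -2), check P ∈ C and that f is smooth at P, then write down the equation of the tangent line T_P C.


Tangent line at P: x + 2*y + 5 = 0.

Step 1: f(-1, -2) = 0, so P lies on C.
Step 2: partial derivatives
  f_x(x, y) = -2*x - 1, f_y(x, y) = -2*y - 2.
  f_x(P) = 1, f_y(P) = 2 (gradient nonzero, so P is smooth).
Step 3: tangent line at P: 1·(x − -1) + 2·(y − -2) = 0.
Expanding: x + 2*y + 5 = 0.


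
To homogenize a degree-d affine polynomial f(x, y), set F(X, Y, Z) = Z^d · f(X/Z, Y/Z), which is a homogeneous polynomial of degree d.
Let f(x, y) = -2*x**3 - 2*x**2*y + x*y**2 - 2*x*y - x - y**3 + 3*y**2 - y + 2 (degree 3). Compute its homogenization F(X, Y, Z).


F(X, Y, Z) = -2*X**3 - 2*X**2*Y + X*Y**2 - 2*X*Y*Z - X*Z**2 - Y**3 + 3*Y**2*Z - Y*Z**2 + 2*Z**3

deg(f) = 3.
Substitute x = X/Z, y = Y/Z into f, then multiply by Z^3.
  monomial -2·x^3·y^0 ↦ -2·X^3·Y^0·Z^0.
  monomial -2·x^2·y^1 ↦ -2·X^2·Y^1·Z^0.
  monomial 1·x^1·y^2 ↦ 1·X^1·Y^2·Z^0.
  monomial -2·x^1·y^1 ↦ -2·X^1·Y^1·Z^1.
  monomial -1·x^1·y^0 ↦ -1·X^1·Y^0·Z^2.
  monomial -1·x^0·y^3 ↦ -1·X^0·Y^3·Z^0.
  monomial 3·x^0·y^2 ↦ 3·X^0·Y^2·Z^1.
  monomial -1·x^0·y^1 ↦ -1·X^0·Y^1·Z^2.
  monomial 2·x^0·y^0 ↦ 2·X^0·Y^0·Z^3.
Collecting: F(X, Y, Z) = -2*X**3 - 2*X**2*Y + X*Y**2 - 2*X*Y*Z - X*Z**2 - Y**3 + 3*Y**2*Z - Y*Z**2 + 2*Z**3.


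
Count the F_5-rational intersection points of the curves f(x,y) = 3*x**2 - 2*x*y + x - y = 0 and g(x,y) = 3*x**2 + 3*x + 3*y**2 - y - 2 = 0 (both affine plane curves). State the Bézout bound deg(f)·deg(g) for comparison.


Common zeros: ∅; count = 0; Bézout bound = 4.

deg(f) = 2, deg(g) = 2, so Bézout bound = 4.
Scan x ∈ F_5. For each x, list the y ∈ F_5 with f(x, y) ≡ 0 and those with g(x, y) ≡ 0 (mod 5); the common zeros in that column are the intersection.
  x = 0: f ≡ 0 at y ∈ {0}; g ≡ 0 at y ∈ {1}; common: ∅.
  x = 1: f ≡ 0 at y ∈ {3}; g ≡ 0 at y ∈ ∅; common: ∅.
  x = 2: f ≡ 0 at y ∈ ∅; g ≡ 0 at y ∈ {3, 4}; common: ∅.
  x = 3: f ≡ 0 at y ∈ {0}; g ≡ 0 at y ∈ ∅; common: ∅.
  x = 4: f ≡ 0 at y ∈ {3}; g ≡ 0 at y ∈ {1}; common: ∅.
Collecting: common zeros = ∅, so the count is 0.
Comparison with the Bézout bound: 0 ≤ 4 = deg(f)·deg(g), as expected for curves with no common component (the affine F_5-count falls short of the bound because intersections may lie at infinity, over extension fields, or carry multiplicity).


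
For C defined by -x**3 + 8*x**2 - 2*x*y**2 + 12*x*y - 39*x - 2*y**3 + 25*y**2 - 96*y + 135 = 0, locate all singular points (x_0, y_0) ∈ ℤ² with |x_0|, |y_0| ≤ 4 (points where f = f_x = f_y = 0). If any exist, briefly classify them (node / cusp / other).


Singular points: {(3, 3)}; classification: node.

Compute partial derivatives:
  f_x = -3*x**2 + 16*x - 2*y**2 + 12*y - 39.
  f_y = -4*x*y + 12*x - 6*y**2 + 50*y - 96.
Scan x_0 ∈ {−4, ..., 4}. For each x_0, f_y(x_0, y) is a polynomial in y; find its integer roots y ∈ {−4, ..., 4}, then test f_x and f at those candidates.
  x = -4: f_y(-4, y) = -6*y**2 + 66*y - 144; vanishes at y ∈ {3}. (-4, 3): f_x = -133 ≠ 0.
  x = -3: f_y(-3, y) = -6*y**2 + 62*y - 132; vanishes at y ∈ {3}. (-3, 3): f_x = -96 ≠ 0.
  x = -2: f_y(-2, y) = -6*y**2 + 58*y - 120; vanishes at y ∈ {3}. (-2, 3): f_x = -65 ≠ 0.
  x = -1: f_y(-1, y) = -6*y**2 + 54*y - 108; vanishes at y ∈ {3}. (-1, 3): f_x = -40 ≠ 0.
  x = 0: f_y(0, y) = -6*y**2 + 50*y - 96; vanishes at y ∈ {3}. (0, 3): f_x = -21 ≠ 0.
  x = 1: f_y(1, y) = -6*y**2 + 46*y - 84; vanishes at y ∈ {3}. (1, 3): f_x = -8 ≠ 0.
  x = 2: f_y(2, y) = -6*y**2 + 42*y - 72; vanishes at y ∈ {3, 4}. (2, 3): f_x = -1 ≠ 0; (2, 4): f_x = -3 ≠ 0.
  x = 3: f_y(3, y) = -6*y**2 + 38*y - 60; vanishes at y ∈ {3}. (3, 3): f_x = 0, f = 0 — SINGULAR.
  x = 4: f_y(4, y) = -6*y**2 + 34*y - 48; vanishes at y ∈ {3}. (4, 3): f_x = -5 ≠ 0.
Only singular point on the grid: (3, 3).
Classify: substitute x = 3 + u, y = 3 + v and expand: f = -u**3 - u**2 - 2*u*v**2 - 2*v**3 + v**2.
No constant or linear terms (consistent with a singular point). Quadratic part: -u**2 + v**2. Cubic part: -u**3 - 2*u*v**2 - 2*v**3.
The quadratic part v**2 - u**2 = (v − u)(v + u) splits into two distinct linear factors, so there are two distinct tangent lines y − 3 = ±(x − 3) — this is a node (ordinary double point).
Classification: node.


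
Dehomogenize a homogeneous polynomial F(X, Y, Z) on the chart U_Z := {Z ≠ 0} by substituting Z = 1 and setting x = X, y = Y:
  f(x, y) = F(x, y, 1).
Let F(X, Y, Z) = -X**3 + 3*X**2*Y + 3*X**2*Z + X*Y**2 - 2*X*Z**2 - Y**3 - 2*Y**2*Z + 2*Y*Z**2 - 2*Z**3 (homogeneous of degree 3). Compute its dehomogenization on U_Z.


f(x, y) = -x**3 + 3*x**2*y + 3*x**2 + x*y**2 - 2*x - y**3 - 2*y**2 + 2*y - 2

On U_Z we set Z = 1. Each monomial c·X^i·Y^j·Z^k in F becomes c·x^i·y^j·1^k = c·x^i·y^j.
Substituting Z = 1: F(X, Y, 1) = -x**3 + 3*x**2*y + 3*x**2 + x*y**2 - 2*x - y**3 - 2*y**2 + 2*y - 2.
Note: deg(f) ≤ deg(F) = 3; strict inequality happens when F is divisible by Z (lost terms).


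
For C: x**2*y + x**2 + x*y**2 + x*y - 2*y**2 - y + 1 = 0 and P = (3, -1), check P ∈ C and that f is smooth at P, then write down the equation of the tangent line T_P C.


Tangent line at P: 9*y + 9 = 0.

Step 1: f(3, -1) = 0, so P lies on C.
Step 2: partial derivatives
  f_x(x, y) = 2*x*y + 2*x + y**2 + y, f_y(x, y) = x**2 + 2*x*y + x - 4*y - 1.
  f_x(P) = 0, f_y(P) = 9 (gradient nonzero, so P is smooth).
Step 3: tangent line at P: 0·(x − 3) + 9·(y − -1) = 0.
Expanding: 9*y + 9 = 0.


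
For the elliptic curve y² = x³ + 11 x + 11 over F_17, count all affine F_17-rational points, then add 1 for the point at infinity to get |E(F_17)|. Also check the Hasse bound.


Affine points = {(4, 0), (5, 2), (5, 15), (6, 2), (6, 15), (8, 4), (8, 13), (10, 4), (10, 13), (11, 1), (11, 16), (12, 1), (12, 16), (14, 6), (14, 11), (15, 7), (15, 10), (16, 4), (16, 13)}; affine count = 19; |E(F_17)| = 20.

Discriminant check: Δ ∝ 4a³ + 27b² = 4·11³ + 27·11² = 4·1331 + 27·121 ≡ 6 (mod 17). Nonzero ⇒ E is nonsingular.
For each x ∈ F_17, compute rhs = x³ + 11·x + 11 mod 17, then count y ∈ F_17 with y² ≡ rhs.
  x = 0: rhs = 11, matching y values: none (0 points).
  x = 1: rhs = 6, matching y values: none (0 points).
  x = 2: rhs = 7, matching y values: none (0 points).
  x = 3: rhs = 3, matching y values: none (0 points).
  x = 4: rhs = 0, matching y values: 0 (1 points).
  x = 5: rhs = 4, matching y values: 2, 15 (2 points).
  x = 6: rhs = 4, matching y values: 2, 15 (2 points).
  x = 7: rhs = 6, matching y values: none (0 points).
  x = 8: rhs = 16, matching y values: 4, 13 (2 points).
  x = 9: rhs = 6, matching y values: none (0 points).
  x = 10: rhs = 16, matching y values: 4, 13 (2 points).
  x = 11: rhs = 1, matching y values: 1, 16 (2 points).
  x = 12: rhs = 1, matching y values: 1, 16 (2 points).
  x = 13: rhs = 5, matching y values: none (0 points).
  x = 14: rhs = 2, matching y values: 6, 11 (2 points).
  x = 15: rhs = 15, matching y values: 7, 10 (2 points).
  x = 16: rhs = 16, matching y values: 4, 13 (2 points).
Total affine count: 19.
Full point count |E(F_17)| = 19 + 1 = 20.
Hasse bound: |20 − (17+1)| = |2| = 2 ≤ 2√17 ≈ 8.2462 ✓.


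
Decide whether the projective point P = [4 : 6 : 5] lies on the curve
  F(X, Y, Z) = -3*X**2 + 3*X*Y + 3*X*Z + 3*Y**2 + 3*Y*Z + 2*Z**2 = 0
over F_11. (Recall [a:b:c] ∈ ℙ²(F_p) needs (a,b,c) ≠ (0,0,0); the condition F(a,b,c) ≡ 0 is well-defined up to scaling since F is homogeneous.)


F(4,6,5) ≡ 2 (mod 11); P is NOT on the curve.

Evaluate F(4, 6, 5) term-by-term (mod 11).
  -3*X**2 ↦ -3·16·1·1 = -48
  3*X*Y ↦ 3·4·6·1 = 72
  3*X*Z ↦ 3·4·1·5 = 60
  3*Y**2 ↦ 3·1·36·1 = 108
  3*Y*Z ↦ 3·1·6·5 = 90
  2*Z**2 ↦ 2·1·1·25 = 50
Sum: F(4, 6, 5) = (-48) + (72) + (60) + (108) + (90) + (50) = 332.
Reducing mod 11: 332 ≡ 2 (mod 11).
Since F(a, b, c) ≡ 2 ≠ 0 (mod 11), P does NOT lie on the curve.


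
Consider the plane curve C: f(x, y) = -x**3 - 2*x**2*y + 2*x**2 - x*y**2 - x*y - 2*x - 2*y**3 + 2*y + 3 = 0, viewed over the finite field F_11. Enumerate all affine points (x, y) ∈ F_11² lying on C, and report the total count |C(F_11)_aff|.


Affine F_11-points: {(2, 5), (3, 4), (4, 1), (5, 6), (7, 2), (7, 3), (7, 8), (9, 9)}; count = 8.

For each of the 121 pairs (x, y) ∈ F_11², evaluate f(x, y) mod 11. Record the zeros.
  x = 0: [0↦3, 1↦3, 2↦2, 3↦10, 4↦4, 5↦5, 6↦1, 7↦2, 8↦7, 9↦4, 10↦3]  zeros at y ∈ ∅
  x = 1: [0↦2, 1↦9, 2↦2, 3↦2, 4↦8, 5↦8, 6↦1, 7↦8, 8↦6, 9↦5, 10↦4]  zeros at y ∈ ∅
  x = 2: [0↦10, 1↦9, 2↦3, 3↦2, 4↦5, 5↦0, 6↦8, 7↦6, 8↦4, 9↦1, 10↦7]  zeros at y ∈ {5}
  x = 3: [0↦10, 1↦8, 2↦10, 3↦4, 4↦0, 5↦8, 6↦5, 7↦1, 8↦6, 9↦8, 10↦6]  zeros at y ∈ {4}
  x = 4: [0↦7, 1↦0, 2↦6, 3↦2, 4↦9, 5↦4, 6↦8, 7↦9, 8↦6, 9↦9, 10↦6]  zeros at y ∈ {1}
  x = 5: [0↦6, 1↦1, 2↦7, 3↦1, 4↦4, 5↦4, 6↦0, 7↦2, 8↦9, 9↦9, 10↦1]  zeros at y ∈ {6}
  x = 6: [0↦1, 1↦5, 2↦7, 3↦6, 4↦1, 5↦2, 6↦8, 7↦7, 8↦9, 9↦2, 10↦7]  zeros at y ∈ ∅
  x = 7: [0↦8, 1↦6, 2↦0, 3↦0, 4↦5, 5↦3, 6↦4, 7↦7, 8↦0, 9↦4, 10↦7]  zeros at y ∈ {2, 3, 8}
  x = 8: [0↦10, 1↦9, 2↦2, 3↦10, 4↦10, 5↦1, 6↦4, 7↦7, 8↦9, 9↦9, 10↦6]  zeros at y ∈ ∅
  x = 9: [0↦1, 1↦8, 2↦7, 3↦8, 4↦10, 5↦1, 6↦2, 7↦1, 8↦8, 9↦0, 10↦9]  zeros at y ∈ {9}
  x = 10: [0↦8, 1↦8, 2↦9, 3↦10, 4↦10, 5↦8, 6↦3, 7↦5, 8↦2, 9↦4, 10↦10]  zeros at y ∈ ∅
Collecting zeros: affine points = {(2, 5), (3, 4), (4, 1), (5, 6), (7, 2), (7, 3), (7, 8), (9, 9)}.
Total count |C(F_11)_aff| = 8.


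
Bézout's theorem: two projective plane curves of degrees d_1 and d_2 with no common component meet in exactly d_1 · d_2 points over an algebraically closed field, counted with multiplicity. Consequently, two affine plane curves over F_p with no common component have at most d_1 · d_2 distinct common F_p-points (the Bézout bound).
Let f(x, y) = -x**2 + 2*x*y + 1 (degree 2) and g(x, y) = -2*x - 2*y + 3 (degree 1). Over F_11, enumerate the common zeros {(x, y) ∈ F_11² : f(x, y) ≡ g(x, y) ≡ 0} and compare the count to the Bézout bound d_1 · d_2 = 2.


Common zeros: ∅; count = 0; Bézout bound = 2.

deg(f) = 2, deg(g) = 1, so Bézout bound = 2.
Scan x ∈ F_11. For each x, list the y ∈ F_11 with f(x, y) ≡ 0 and those with g(x, y) ≡ 0 (mod 11); the common zeros in that column are the intersection.
  x = 0: f ≡ 0 at y ∈ ∅; g ≡ 0 at y ∈ {7}; common: ∅.
  x = 1: f ≡ 0 at y ∈ {0}; g ≡ 0 at y ∈ {6}; common: ∅.
  x = 2: f ≡ 0 at y ∈ {9}; g ≡ 0 at y ∈ {5}; common: ∅.
  x = 3: f ≡ 0 at y ∈ {5}; g ≡ 0 at y ∈ {4}; common: ∅.
  x = 4: f ≡ 0 at y ∈ {6}; g ≡ 0 at y ∈ {3}; common: ∅.
  x = 5: f ≡ 0 at y ∈ {9}; g ≡ 0 at y ∈ {2}; common: ∅.
  x = 6: f ≡ 0 at y ∈ {2}; g ≡ 0 at y ∈ {1}; common: ∅.
  x = 7: f ≡ 0 at y ∈ {5}; g ≡ 0 at y ∈ {0}; common: ∅.
  x = 8: f ≡ 0 at y ∈ {6}; g ≡ 0 at y ∈ {10}; common: ∅.
  x = 9: f ≡ 0 at y ∈ {2}; g ≡ 0 at y ∈ {9}; common: ∅.
  x = 10: f ≡ 0 at y ∈ {0}; g ≡ 0 at y ∈ {8}; common: ∅.
Collecting: common zeros = ∅, so the count is 0.
Comparison with the Bézout bound: 0 ≤ 2 = deg(f)·deg(g), as expected for curves with no common component (the affine F_11-count falls short of the bound because intersections may lie at infinity, over extension fields, or carry multiplicity).


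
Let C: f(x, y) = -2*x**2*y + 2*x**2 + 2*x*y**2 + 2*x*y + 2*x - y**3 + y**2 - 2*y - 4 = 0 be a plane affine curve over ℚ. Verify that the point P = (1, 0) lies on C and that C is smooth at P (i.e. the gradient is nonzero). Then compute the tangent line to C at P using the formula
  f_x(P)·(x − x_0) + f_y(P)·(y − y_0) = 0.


Tangent line at P: 6*x - 2*y - 6 = 0.

Step 1: f(1, 0) = 0, so P lies on C.
Step 2: partial derivatives
  f_x(x, y) = -4*x*y + 4*x + 2*y**2 + 2*y + 2, f_y(x, y) = -2*x**2 + 4*x*y + 2*x - 3*y**2 + 2*y - 2.
  f_x(P) = 6, f_y(P) = -2 (gradient nonzero, so P is smooth).
Step 3: tangent line at P: 6·(x − 1) + -2·(y − 0) = 0.
Expanding: 6*x - 2*y - 6 = 0.


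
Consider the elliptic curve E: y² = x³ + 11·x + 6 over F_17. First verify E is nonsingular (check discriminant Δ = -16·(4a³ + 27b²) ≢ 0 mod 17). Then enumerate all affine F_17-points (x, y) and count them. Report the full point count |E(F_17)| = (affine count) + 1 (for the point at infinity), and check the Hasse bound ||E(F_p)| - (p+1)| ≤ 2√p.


Affine points = {(1, 1), (1, 16), (2, 6), (2, 11), (3, 7), (3, 10), (5, 4), (5, 13), (6, 4), (6, 13), (7, 1), (7, 16), (9, 1), (9, 16), (11, 8), (11, 9), (12, 8), (12, 9), (13, 0)}; affine count = 19; |E(F_17)| = 20.

Discriminant check: Δ ∝ 4a³ + 27b² = 4·11³ + 27·6² = 4·1331 + 27·36 ≡ 6 (mod 17). Nonzero ⇒ E is nonsingular.
For each x ∈ F_17, compute rhs = x³ + 11·x + 6 mod 17, then count y ∈ F_17 with y² ≡ rhs.
  x = 0: rhs = 6, matching y values: none (0 points).
  x = 1: rhs = 1, matching y values: 1, 16 (2 points).
  x = 2: rhs = 2, matching y values: 6, 11 (2 points).
  x = 3: rhs = 15, matching y values: 7, 10 (2 points).
  x = 4: rhs = 12, matching y values: none (0 points).
  x = 5: rhs = 16, matching y values: 4, 13 (2 points).
  x = 6: rhs = 16, matching y values: 4, 13 (2 points).
  x = 7: rhs = 1, matching y values: 1, 16 (2 points).
  x = 8: rhs = 11, matching y values: none (0 points).
  x = 9: rhs = 1, matching y values: 1, 16 (2 points).
  x = 10: rhs = 11, matching y values: none (0 points).
  x = 11: rhs = 13, matching y values: 8, 9 (2 points).
  x = 12: rhs = 13, matching y values: 8, 9 (2 points).
  x = 13: rhs = 0, matching y values: 0 (1 points).
  x = 14: rhs = 14, matching y values: none (0 points).
  x = 15: rhs = 10, matching y values: none (0 points).
  x = 16: rhs = 11, matching y values: none (0 points).
Total affine count: 19.
Full point count |E(F_17)| = 19 + 1 = 20.
Hasse bound: |20 − (17+1)| = |2| = 2 ≤ 2√17 ≈ 8.2462 ✓.


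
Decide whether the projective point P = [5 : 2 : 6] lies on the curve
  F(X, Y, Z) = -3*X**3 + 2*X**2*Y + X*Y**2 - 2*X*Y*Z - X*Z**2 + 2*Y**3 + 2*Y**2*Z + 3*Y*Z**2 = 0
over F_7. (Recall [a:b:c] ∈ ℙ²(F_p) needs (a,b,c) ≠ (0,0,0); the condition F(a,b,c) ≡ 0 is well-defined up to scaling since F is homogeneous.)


F(5,2,6) ≡ 5 (mod 7); P is NOT on the curve.

Evaluate F(5, 2, 6) term-by-term (mod 7).
  -3*X**3 ↦ -3·125·1·1 = -375
  2*X**2*Y ↦ 2·25·2·1 = 100
  X*Y**2 ↦ 1·5·4·1 = 20
  -2*X*Y*Z ↦ -2·5·2·6 = -120
  -X*Z**2 ↦ -1·5·1·36 = -180
  2*Y**3 ↦ 2·1·8·1 = 16
  2*Y**2*Z ↦ 2·1·4·6 = 48
  3*Y*Z**2 ↦ 3·1·2·36 = 216
Sum: F(5, 2, 6) = (-375) + (100) + (20) + (-120) + (-180) + (16) + (48) + (216) = -275.
Reducing mod 7: -275 ≡ 5 (mod 7).
Since F(a, b, c) ≡ 5 ≠ 0 (mod 7), P does NOT lie on the curve.


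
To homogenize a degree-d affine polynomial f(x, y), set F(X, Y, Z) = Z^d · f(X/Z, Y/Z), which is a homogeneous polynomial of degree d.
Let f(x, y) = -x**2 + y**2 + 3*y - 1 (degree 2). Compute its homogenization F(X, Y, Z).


F(X, Y, Z) = -X**2 + Y**2 + 3*Y*Z - Z**2

deg(f) = 2.
Substitute x = X/Z, y = Y/Z into f, then multiply by Z^2.
  monomial -1·x^2·y^0 ↦ -1·X^2·Y^0·Z^0.
  monomial 1·x^0·y^2 ↦ 1·X^0·Y^2·Z^0.
  monomial 3·x^0·y^1 ↦ 3·X^0·Y^1·Z^1.
  monomial -1·x^0·y^0 ↦ -1·X^0·Y^0·Z^2.
Collecting: F(X, Y, Z) = -X**2 + Y**2 + 3*Y*Z - Z**2.


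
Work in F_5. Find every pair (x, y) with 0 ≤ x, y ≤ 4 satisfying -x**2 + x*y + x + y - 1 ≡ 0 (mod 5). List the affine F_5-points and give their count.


Affine F_5-points: {(0, 1), (1, 3), (2, 1), (3, 3)}; count = 4.

For each of the 25 pairs (x, y) ∈ F_5², evaluate f(x, y) mod 5. Record the zeros.
  x = 0: [0↦4, 1↦0, 2↦1, 3↦2, 4↦3]  zeros at y ∈ {1}
  x = 1: [0↦4, 1↦1, 2↦3, 3↦0, 4↦2]  zeros at y ∈ {3}
  x = 2: [0↦2, 1↦0, 2↦3, 3↦1, 4↦4]  zeros at y ∈ {1}
  x = 3: [0↦3, 1↦2, 2↦1, 3↦0, 4↦4]  zeros at y ∈ {3}
  x = 4: [0↦2, 1↦2, 2↦2, 3↦2, 4↦2]  zeros at y ∈ ∅
Collecting zeros: affine points = {(0, 1), (1, 3), (2, 1), (3, 3)}.
Total count |C(F_5)_aff| = 4.


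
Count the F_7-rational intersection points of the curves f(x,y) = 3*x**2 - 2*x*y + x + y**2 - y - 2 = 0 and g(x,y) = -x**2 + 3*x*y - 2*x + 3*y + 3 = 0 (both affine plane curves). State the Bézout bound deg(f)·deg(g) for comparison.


Common zeros: {(0, 6)}; count = 1; Bézout bound = 4.

deg(f) = 2, deg(g) = 2, so Bézout bound = 4.
Scan x ∈ F_7. For each x, list the y ∈ F_7 with f(x, y) ≡ 0 and those with g(x, y) ≡ 0 (mod 7); the common zeros in that column are the intersection.
  x = 0: f ≡ 0 at y ∈ {2, 6}; g ≡ 0 at y ∈ {6}; common: {6}.
  x = 1: f ≡ 0 at y ∈ {1, 2}; g ≡ 0 at y ∈ {0}; common: ∅.
  x = 2: f ≡ 0 at y ∈ ∅; g ≡ 0 at y ∈ {6}; common: ∅.
  x = 3: f ≡ 0 at y ∈ {0}; g ≡ 0 at y ∈ {1}; common: ∅.
  x = 4: f ≡ 0 at y ∈ {1}; g ≡ 0 at y ∈ {0}; common: ∅.
  x = 5: f ≡ 0 at y ∈ ∅; g ≡ 0 at y ∈ {1}; common: ∅.
  x = 6: f ≡ 0 at y ∈ {0, 6}; g ≡ 0 at y ∈ ∅; common: ∅.
Collecting: common zeros = {(0, 6)}, so the count is 1.
Comparison with the Bézout bound: 1 ≤ 4 = deg(f)·deg(g), as expected for curves with no common component (the affine F_7-count falls short of the bound because intersections may lie at infinity, over extension fields, or carry multiplicity).


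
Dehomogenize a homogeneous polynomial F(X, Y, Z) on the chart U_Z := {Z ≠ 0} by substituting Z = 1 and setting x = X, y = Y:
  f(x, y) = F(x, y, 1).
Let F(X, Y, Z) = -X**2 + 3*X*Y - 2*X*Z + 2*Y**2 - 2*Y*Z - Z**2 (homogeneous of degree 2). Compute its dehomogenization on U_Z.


f(x, y) = -x**2 + 3*x*y - 2*x + 2*y**2 - 2*y - 1

On U_Z we set Z = 1. Each monomial c·X^i·Y^j·Z^k in F becomes c·x^i·y^j·1^k = c·x^i·y^j.
Substituting Z = 1: F(X, Y, 1) = -x**2 + 3*x*y - 2*x + 2*y**2 - 2*y - 1.
Note: deg(f) ≤ deg(F) = 2; strict inequality happens when F is divisible by Z (lost terms).


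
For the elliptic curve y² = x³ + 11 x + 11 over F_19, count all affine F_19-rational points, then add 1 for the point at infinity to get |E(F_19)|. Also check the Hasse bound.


Affine points = {(0, 7), (0, 12), (1, 2), (1, 17), (4, 9), (4, 10), (5, 1), (5, 18), (10, 0), (11, 0), (12, 3), (12, 16), (15, 6), (15, 13), (17, 0)}; affine count = 15; |E(F_19)| = 16.

Discriminant check: Δ ∝ 4a³ + 27b² = 4·11³ + 27·11² = 4·1331 + 27·121 ≡ 3 (mod 19). Nonzero ⇒ E is nonsingular.
For each x ∈ F_19, compute rhs = x³ + 11·x + 11 mod 19, then count y ∈ F_19 with y² ≡ rhs.
  x = 0: rhs = 11, matching y values: 7, 12 (2 points).
  x = 1: rhs = 4, matching y values: 2, 17 (2 points).
  x = 2: rhs = 3, matching y values: none (0 points).
  x = 3: rhs = 14, matching y values: none (0 points).
  x = 4: rhs = 5, matching y values: 9, 10 (2 points).
  x = 5: rhs = 1, matching y values: 1, 18 (2 points).
  x = 6: rhs = 8, matching y values: none (0 points).
  x = 7: rhs = 13, matching y values: none (0 points).
  x = 8: rhs = 3, matching y values: none (0 points).
  x = 9: rhs = 3, matching y values: none (0 points).
  x = 10: rhs = 0, matching y values: 0 (1 points).
  x = 11: rhs = 0, matching y values: 0 (1 points).
  x = 12: rhs = 9, matching y values: 3, 16 (2 points).
  x = 13: rhs = 14, matching y values: none (0 points).
  x = 14: rhs = 2, matching y values: none (0 points).
  x = 15: rhs = 17, matching y values: 6, 13 (2 points).
  x = 16: rhs = 8, matching y values: none (0 points).
  x = 17: rhs = 0, matching y values: 0 (1 points).
  x = 18: rhs = 18, matching y values: none (0 points).
Total affine count: 15.
Full point count |E(F_19)| = 15 + 1 = 16.
Hasse bound: |16 − (19+1)| = |-4| = 4 ≤ 2√19 ≈ 8.7178 ✓.
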